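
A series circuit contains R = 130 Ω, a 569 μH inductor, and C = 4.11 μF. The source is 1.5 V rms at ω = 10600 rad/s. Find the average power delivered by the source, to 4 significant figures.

X_L = ωL = 6.031 Ω
X_C = 1/(ωC) = 22.95 Ω
Net reactance X = X_L − X_C = -16.92 Ω
Z = 130.0 − j16.92 Ω
|Z| = √(130.0² + 16.92²) = 131.1 Ω
∠Z = arctan(-16.92/130.0) = -7.417°
I = V/|Z| = 11.44 mA
P = VI cos φ = 1.5 × 0.01144 × cos(-7.417°) = 17.02 mW

17.02 mW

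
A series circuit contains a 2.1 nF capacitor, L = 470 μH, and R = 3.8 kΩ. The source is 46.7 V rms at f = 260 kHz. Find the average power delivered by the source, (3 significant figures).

ω = 2πf = 1.634e+06 rad/s
X_L = ωL = 768 Ω
X_C = 1/(ωC) = 291 Ω
Net reactance X = X_L − X_C = 476 Ω
Z = 3800 + j476 Ω
|Z| = √(3800² + 476²) = 3830 Ω
∠Z = arctan(476/3800) = 7.14°
I = V/|Z| = 12.2 mA
P = VI cos φ = 46.7 × 0.0122 × cos(7.14°) = 565 mW

565 mW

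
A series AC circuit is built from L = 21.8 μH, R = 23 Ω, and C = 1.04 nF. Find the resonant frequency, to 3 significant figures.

1.06 MHz

ω₀ = 1/√(LC) = 1/√(2.18e-05 × 1.04e-09) = 6.641e+06 rad/s
f₀ = ω₀/(2π) = 1.06 MHz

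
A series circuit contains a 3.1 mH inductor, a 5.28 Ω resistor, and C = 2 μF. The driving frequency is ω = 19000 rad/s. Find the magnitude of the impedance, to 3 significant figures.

X_L = ωL = 58.9 Ω
X_C = 1/(ωC) = 26.3 Ω
Net reactance X = X_L − X_C = 32.6 Ω
Z = 5.28 + j32.6 Ω
|Z| = √(5.28² + 32.6²) = 33.0 Ω

33.0 Ω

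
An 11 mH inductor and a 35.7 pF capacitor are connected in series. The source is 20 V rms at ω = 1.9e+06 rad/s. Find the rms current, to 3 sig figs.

3.25 mA

X_L = ωL = 20900 Ω
X_C = 1/(ωC) = 14700 Ω
Net reactance X = X_L − X_C = 6160 Ω
Z = j6160 Ω
|Z| = √(0² + 6160²) = 6160 Ω
I = V/|Z| = 20/6160 = 3.25 mA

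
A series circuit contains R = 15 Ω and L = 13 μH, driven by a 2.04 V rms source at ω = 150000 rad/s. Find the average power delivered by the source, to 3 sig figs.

X_L = ωL = 1.95 Ω
Z = 15.0 + j1.95 Ω
|Z| = √(15.0² + 1.95²) = 15.1 Ω
∠Z = arctan(1.95/15.0) = 7.41°
I = V/|Z| = 135 mA
P = VI cos φ = 2.04 × 0.135 × cos(7.41°) = 273 mW

273 mW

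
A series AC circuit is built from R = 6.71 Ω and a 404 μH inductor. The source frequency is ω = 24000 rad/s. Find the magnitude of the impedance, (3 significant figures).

11.8 Ω

X_L = ωL = 9.70 Ω
Z = 6.71 + j9.70 Ω
|Z| = √(6.71² + 9.70²) = 11.8 Ω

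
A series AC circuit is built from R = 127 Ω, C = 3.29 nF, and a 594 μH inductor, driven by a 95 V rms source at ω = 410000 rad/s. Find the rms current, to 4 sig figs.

X_L = ωL = 243.5 Ω
X_C = 1/(ωC) = 741.3 Ω
Net reactance X = X_L − X_C = -497.8 Ω
Z = 127.0 − j497.8 Ω
|Z| = √(127.0² + 497.8²) = 513.7 Ω
I = V/|Z| = 95/513.7 = 184.9 mA

184.9 mA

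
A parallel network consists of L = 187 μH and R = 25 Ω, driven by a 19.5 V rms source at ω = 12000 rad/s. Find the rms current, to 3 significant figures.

X_L = ωL = 2.24 Ω
Parallel: admittances add. Y = 1/R + 1/(jωL)
Y = (0.0400 − j0.446) S
|Y| = 0.447 S → |Z| = 1/|Y| = 2.24 Ω, ∠Z = −∠Y = 84.9°
I = V/|Z| = 19.5/2.24 = 8.72 A

8.72 A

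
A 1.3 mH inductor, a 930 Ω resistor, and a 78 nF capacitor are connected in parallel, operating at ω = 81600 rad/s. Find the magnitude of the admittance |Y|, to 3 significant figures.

X_L = ωL = 106 Ω
X_C = 1/(ωC) = 157 Ω
Parallel: admittances add. Y = 1/R + 1/(jωL) + jωC
Y = (0.00108 − j0.00306) S
|Y| = 0.00325 S → |Z| = 1/|Y| = 308 Ω, ∠Z = −∠Y = 70.7°

3.25 mS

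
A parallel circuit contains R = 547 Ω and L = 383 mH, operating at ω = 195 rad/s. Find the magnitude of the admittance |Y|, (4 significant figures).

13.51 mS

X_L = ωL = 74.69 Ω
Parallel: admittances add. Y = 1/R + 1/(jωL)
Y = (0.001828 − j0.01339) S
|Y| = 0.01351 S → |Z| = 1/|Y| = 74.00 Ω, ∠Z = −∠Y = 82.23°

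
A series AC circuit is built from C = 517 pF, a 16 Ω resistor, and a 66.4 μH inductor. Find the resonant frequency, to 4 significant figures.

859.0 kHz

ω₀ = 1/√(LC) = 1/√(6.64e-05 × 5.17e-10) = 5.397e+06 rad/s
f₀ = ω₀/(2π) = 859.0 kHz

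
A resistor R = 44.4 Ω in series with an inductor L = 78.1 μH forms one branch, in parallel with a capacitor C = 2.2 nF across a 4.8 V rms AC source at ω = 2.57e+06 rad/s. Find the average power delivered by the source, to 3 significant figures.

24.2 mW

X_L = ωL = 201 Ω
X_C = 1/(ωC) = 177 Ω
Branch 1 (R+jX_L): Z₁ = 44.4 + j201 Ω, |Z₁| = 206 Ω
Branch 2 (−jX_C): Z₂ = −j177 Ω
Parallel: Z = Z₁Z₂/(Z₁+Z₂), |Z| = 721 Ω, ∠Z = -40.7°
I = V/|Z| = 6.65 mA
P = VI cos φ = 4.8 × 0.00665 × cos(-40.7°) = 24.2 mW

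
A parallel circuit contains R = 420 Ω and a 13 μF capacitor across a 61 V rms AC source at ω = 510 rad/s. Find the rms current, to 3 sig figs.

X_C = 1/(ωC) = 151 Ω
Parallel: admittances add. Y = 1/R + jωC
Y = (0.00238 + j0.00663) S
|Y| = 0.00704 S → |Z| = 1/|Y| = 142 Ω, ∠Z = −∠Y = -70.2°
I = V/|Z| = 61/142 = 430 mA

430 mA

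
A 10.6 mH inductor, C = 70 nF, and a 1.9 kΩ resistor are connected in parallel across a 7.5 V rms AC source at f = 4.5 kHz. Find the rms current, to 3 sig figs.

10.9 mA

ω = 2πf = 28270 rad/s
X_L = ωL = 300 Ω
X_C = 1/(ωC) = 505 Ω
Parallel: admittances add. Y = 1/R + 1/(jωL) + jωC
Y = (0.000526 − j0.00136) S
|Y| = 0.00146 S → |Z| = 1/|Y| = 687 Ω, ∠Z = −∠Y = 68.8°
I = V/|Z| = 7.5/687 = 10.9 mA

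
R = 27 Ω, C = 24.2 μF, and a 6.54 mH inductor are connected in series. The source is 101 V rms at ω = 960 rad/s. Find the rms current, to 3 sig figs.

2.21 A

X_L = ωL = 6.28 Ω
X_C = 1/(ωC) = 43.0 Ω
Net reactance X = X_L − X_C = -36.8 Ω
Z = 27.0 − j36.8 Ω
|Z| = √(27.0² + 36.8²) = 45.6 Ω
I = V/|Z| = 101/45.6 = 2.21 A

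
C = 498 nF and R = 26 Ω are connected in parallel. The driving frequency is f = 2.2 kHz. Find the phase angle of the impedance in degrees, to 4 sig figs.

ω = 2πf = 13820 rad/s
X_C = 1/(ωC) = 145.3 Ω
Parallel: admittances add. Y = 1/R + jωC
Y = (0.03846 + j0.006884) S
|Y| = 0.03907 S → |Z| = 1/|Y| = 25.59 Ω, ∠Z = −∠Y = -10.15°

-10.15°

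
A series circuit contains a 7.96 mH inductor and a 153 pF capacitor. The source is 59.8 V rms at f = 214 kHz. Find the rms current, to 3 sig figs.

10.2 mA

ω = 2πf = 1.345e+06 rad/s
X_L = ωL = 10700 Ω
X_C = 1/(ωC) = 4860 Ω
Net reactance X = X_L − X_C = 5840 Ω
Z = j5840 Ω
|Z| = √(0² + 5840²) = 5840 Ω
I = V/|Z| = 59.8/5840 = 10.2 mA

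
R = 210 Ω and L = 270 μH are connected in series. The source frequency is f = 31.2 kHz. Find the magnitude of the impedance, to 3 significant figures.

217 Ω

ω = 2πf = 196000 rad/s
X_L = ωL = 52.9 Ω
Z = 210 + j52.9 Ω
|Z| = √(210² + 52.9²) = 217 Ω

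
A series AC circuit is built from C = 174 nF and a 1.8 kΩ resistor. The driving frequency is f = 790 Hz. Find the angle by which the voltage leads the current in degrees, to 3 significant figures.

ω = 2πf = 4964 rad/s
X_C = 1/(ωC) = 1160 Ω
Z = 1800 − j1160 Ω
|Z| = √(1800² + 1160²) = 2140 Ω
∠Z = arctan(-1160/1800) = -32.8°

-32.8°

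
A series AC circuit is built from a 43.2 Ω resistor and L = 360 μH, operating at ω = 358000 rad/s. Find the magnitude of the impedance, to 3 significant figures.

X_L = ωL = 129 Ω
Z = 43.2 + j129 Ω
|Z| = √(43.2² + 129²) = 136 Ω

136 Ω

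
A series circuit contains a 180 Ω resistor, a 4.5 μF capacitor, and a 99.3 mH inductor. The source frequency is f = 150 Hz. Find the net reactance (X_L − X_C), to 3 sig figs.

-142 Ω

ω = 2πf = 942.5 rad/s
X_L = ωL = 93.6 Ω
X_C = 1/(ωC) = 236 Ω
X = 93.6 − 236 = -142 Ω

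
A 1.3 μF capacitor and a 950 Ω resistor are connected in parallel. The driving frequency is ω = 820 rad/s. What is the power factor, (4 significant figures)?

0.7026

X_C = 1/(ωC) = 938.1 Ω
Parallel: admittances add. Y = 1/R + jωC
Y = (0.001053 + j0.001066) S
|Y| = 0.001498 S → |Z| = 1/|Y| = 667.5 Ω, ∠Z = −∠Y = -45.36°
cos φ = cos(-45.36°) = 0.7026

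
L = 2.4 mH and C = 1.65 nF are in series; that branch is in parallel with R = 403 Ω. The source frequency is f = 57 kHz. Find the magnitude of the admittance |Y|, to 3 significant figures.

ω = 2πf = 358100 rad/s
X_L = ωL = 860 Ω
X_C = 1/(ωC) = 1690 Ω
Branch 1: Z₁ = R = 403 Ω
Branch 2 (series LC): Z₂ = j(X_L − X_C) = −j833 Ω
Parallel: Z = Z₁Z₂/(Z₁+Z₂), |Z| = 363 Ω, ∠Z = -25.8°
|Y| = 1/|Z| = 2.76 mS

2.76 mS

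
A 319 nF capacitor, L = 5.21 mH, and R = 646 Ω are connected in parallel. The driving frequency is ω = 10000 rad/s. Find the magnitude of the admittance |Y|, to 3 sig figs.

16.1 mS

X_L = ωL = 52.1 Ω
X_C = 1/(ωC) = 313 Ω
Parallel: admittances add. Y = 1/R + 1/(jωL) + jωC
Y = (0.00155 − j0.0160) S
|Y| = 0.0161 S → |Z| = 1/|Y| = 62.2 Ω, ∠Z = −∠Y = 84.5°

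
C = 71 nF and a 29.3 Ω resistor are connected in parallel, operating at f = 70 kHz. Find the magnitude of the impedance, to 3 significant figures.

ω = 2πf = 439800 rad/s
X_C = 1/(ωC) = 32.0 Ω
Parallel: admittances add. Y = 1/R + jωC
Y = (0.0341 + j0.0312) S
|Y| = 0.0463 S → |Z| = 1/|Y| = 21.6 Ω, ∠Z = −∠Y = -42.5°

21.6 Ω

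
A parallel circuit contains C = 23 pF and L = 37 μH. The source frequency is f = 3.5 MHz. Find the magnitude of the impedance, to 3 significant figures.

1380 Ω

ω = 2πf = 2.199e+07 rad/s
X_L = ωL = 814 Ω
X_C = 1/(ωC) = 1980 Ω
Parallel: admittances add. Y = 1/(jωL) + jωC
Y = (0 − j0.000723) S
|Y| = 0.000723 S → |Z| = 1/|Y| = 1380 Ω, ∠Z = −∠Y = 90.0°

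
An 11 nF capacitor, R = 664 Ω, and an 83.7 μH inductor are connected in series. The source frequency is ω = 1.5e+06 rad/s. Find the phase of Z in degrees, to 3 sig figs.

5.59°

X_L = ωL = 126 Ω
X_C = 1/(ωC) = 60.6 Ω
Net reactance X = X_L − X_C = 64.9 Ω
Z = 664 + j64.9 Ω
|Z| = √(664² + 64.9²) = 667 Ω
∠Z = arctan(64.9/664) = 5.59°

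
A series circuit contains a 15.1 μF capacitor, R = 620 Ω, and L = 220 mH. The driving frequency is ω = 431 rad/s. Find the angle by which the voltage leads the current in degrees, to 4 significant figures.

X_L = ωL = 94.82 Ω
X_C = 1/(ωC) = 153.7 Ω
Net reactance X = X_L − X_C = -58.83 Ω
Z = 620.0 − j58.83 Ω
|Z| = √(620.0² + 58.83²) = 622.8 Ω
∠Z = arctan(-58.83/620.0) = -5.421°

-5.421°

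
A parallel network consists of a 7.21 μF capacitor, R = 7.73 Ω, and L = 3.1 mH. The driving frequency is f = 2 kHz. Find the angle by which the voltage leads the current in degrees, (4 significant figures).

-26.65°

ω = 2πf = 12570 rad/s
X_L = ωL = 38.96 Ω
X_C = 1/(ωC) = 11.04 Ω
Parallel: admittances add. Y = 1/R + 1/(jωL) + jωC
Y = (0.1294 + j0.06493) S
|Y| = 0.1447 S → |Z| = 1/|Y| = 6.909 Ω, ∠Z = −∠Y = -26.65°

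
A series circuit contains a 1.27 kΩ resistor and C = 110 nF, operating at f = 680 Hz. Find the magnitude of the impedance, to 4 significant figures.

2478 Ω

ω = 2πf = 4273 rad/s
X_C = 1/(ωC) = 2128 Ω
Z = 1270 − j2128 Ω
|Z| = √(1270² + 2128²) = 2478 Ω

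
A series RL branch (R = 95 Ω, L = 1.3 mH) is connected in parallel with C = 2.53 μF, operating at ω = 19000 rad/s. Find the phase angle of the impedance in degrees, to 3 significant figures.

-77.8°

X_L = ωL = 24.7 Ω
X_C = 1/(ωC) = 20.8 Ω
Branch 1 (R+jX_L): Z₁ = 95.0 + j24.7 Ω, |Z₁| = 98.2 Ω
Branch 2 (−jX_C): Z₂ = −j20.8 Ω
Parallel: Z = Z₁Z₂/(Z₁+Z₂), |Z| = 21.5 Ω, ∠Z = -77.8°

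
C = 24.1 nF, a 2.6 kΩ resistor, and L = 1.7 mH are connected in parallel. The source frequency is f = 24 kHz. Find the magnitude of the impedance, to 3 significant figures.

ω = 2πf = 150800 rad/s
X_L = ωL = 256 Ω
X_C = 1/(ωC) = 275 Ω
Parallel: admittances add. Y = 1/R + 1/(jωL) + jωC
Y = (0.000385 − j0.000267) S
|Y| = 0.000468 S → |Z| = 1/|Y| = 2140 Ω, ∠Z = −∠Y = 34.7°

2140 Ω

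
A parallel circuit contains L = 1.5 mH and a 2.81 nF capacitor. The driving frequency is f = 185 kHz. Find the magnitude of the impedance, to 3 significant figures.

371 Ω

ω = 2πf = 1.162e+06 rad/s
X_L = ωL = 1740 Ω
X_C = 1/(ωC) = 306 Ω
Parallel: admittances add. Y = 1/(jωL) + jωC
Y = (0 + j0.00269) S
|Y| = 0.00269 S → |Z| = 1/|Y| = 371 Ω, ∠Z = −∠Y = -90.0°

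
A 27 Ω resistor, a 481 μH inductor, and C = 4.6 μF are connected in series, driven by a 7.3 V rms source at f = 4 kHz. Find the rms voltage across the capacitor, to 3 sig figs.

2.32 V

ω = 2πf = 25130 rad/s
X_L = ωL = 12.1 Ω
X_C = 1/(ωC) = 8.65 Ω
Net reactance X = X_L − X_C = 3.44 Ω
Z = 27.0 + j3.44 Ω
|Z| = √(27.0² + 3.44²) = 27.2 Ω
I = V/|Z| = 268 mA
V_C = I·|Z_C| = 0.268 × 8.65 = 2.32 V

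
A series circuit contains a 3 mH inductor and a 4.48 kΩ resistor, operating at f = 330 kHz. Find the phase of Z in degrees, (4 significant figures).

ω = 2πf = 2.073e+06 rad/s
X_L = ωL = 6220 Ω
Z = 4480 + j6220 Ω
|Z| = √(4480² + 6220²) = 7666 Ω
∠Z = arctan(6220/4480) = 54.24°

54.24°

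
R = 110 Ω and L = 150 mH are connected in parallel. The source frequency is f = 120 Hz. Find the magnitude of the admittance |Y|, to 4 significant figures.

12.68 mS

ω = 2πf = 754.0 rad/s
X_L = ωL = 113.1 Ω
Parallel: admittances add. Y = 1/R + 1/(jωL)
Y = (0.009091 − j0.008842) S
|Y| = 0.01268 S → |Z| = 1/|Y| = 78.85 Ω, ∠Z = −∠Y = 44.20°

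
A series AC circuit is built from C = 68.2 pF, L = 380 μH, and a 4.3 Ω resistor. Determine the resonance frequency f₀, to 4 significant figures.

ω₀ = 1/√(LC) = 1/√(0.00038 × 6.82e-11) = 6.212e+06 rad/s
f₀ = ω₀/(2π) = 988.6 kHz

988.6 kHz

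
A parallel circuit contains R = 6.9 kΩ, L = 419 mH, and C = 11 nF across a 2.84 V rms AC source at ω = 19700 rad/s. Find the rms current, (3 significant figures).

X_L = ωL = 8250 Ω
X_C = 1/(ωC) = 4610 Ω
Parallel: admittances add. Y = 1/R + 1/(jωL) + jωC
Y = (0.000145 + j9.56e-05) S
|Y| = 0.000174 S → |Z| = 1/|Y| = 5760 Ω, ∠Z = −∠Y = -33.4°
I = V/|Z| = 2.84/5760 = 493 μA

493 μA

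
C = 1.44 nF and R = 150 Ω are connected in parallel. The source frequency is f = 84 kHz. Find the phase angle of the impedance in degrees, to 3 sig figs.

ω = 2πf = 527800 rad/s
X_C = 1/(ωC) = 1320 Ω
Parallel: admittances add. Y = 1/R + jωC
Y = (0.00667 + j0.000760) S
|Y| = 0.00671 S → |Z| = 1/|Y| = 149 Ω, ∠Z = −∠Y = -6.50°

-6.50°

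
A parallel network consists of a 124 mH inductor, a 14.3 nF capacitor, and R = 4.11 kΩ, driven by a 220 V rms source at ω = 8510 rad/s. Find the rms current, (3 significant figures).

X_L = ωL = 1060 Ω
X_C = 1/(ωC) = 8220 Ω
Parallel: admittances add. Y = 1/R + 1/(jωL) + jωC
Y = (0.000243 − j0.000826) S
|Y| = 0.000861 S → |Z| = 1/|Y| = 1160 Ω, ∠Z = −∠Y = 73.6°
I = V/|Z| = 220/1160 = 189 mA

189 mA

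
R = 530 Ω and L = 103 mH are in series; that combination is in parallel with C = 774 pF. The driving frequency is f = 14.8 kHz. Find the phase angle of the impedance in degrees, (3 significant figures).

ω = 2πf = 92990 rad/s
X_L = ωL = 9580 Ω
X_C = 1/(ωC) = 13900 Ω
Branch 1 (R+jX_L): Z₁ = 530 + j9580 Ω, |Z₁| = 9590 Ω
Branch 2 (−jX_C): Z₂ = −j13900 Ω
Parallel: Z = Z₁Z₂/(Z₁+Z₂), |Z| = 30700 Ω, ∠Z = 79.8°

79.8°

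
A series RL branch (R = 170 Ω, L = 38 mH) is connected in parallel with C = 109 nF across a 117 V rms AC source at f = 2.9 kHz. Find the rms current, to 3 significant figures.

ω = 2πf = 18220 rad/s
X_L = ωL = 692 Ω
X_C = 1/(ωC) = 503 Ω
Branch 1 (R+jX_L): Z₁ = 170 + j692 Ω, |Z₁| = 713 Ω
Branch 2 (−jX_C): Z₂ = −j503 Ω
Parallel: Z = Z₁Z₂/(Z₁+Z₂), |Z| = 1410 Ω, ∠Z = -61.8°
I = V/|Z| = 117/1410 = 82.8 mA

82.8 mA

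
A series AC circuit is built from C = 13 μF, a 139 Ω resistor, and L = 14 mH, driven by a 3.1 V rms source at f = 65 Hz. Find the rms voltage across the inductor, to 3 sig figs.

ω = 2πf = 408.4 rad/s
X_L = ωL = 5.72 Ω
X_C = 1/(ωC) = 188 Ω
Net reactance X = X_L − X_C = -183 Ω
Z = 139 − j183 Ω
|Z| = √(139² + 183²) = 230 Ω
I = V/|Z| = 13.5 mA
V_L = I·|Z_L| = 0.0135 × 5.72 = 0.0772 V

0.0772 V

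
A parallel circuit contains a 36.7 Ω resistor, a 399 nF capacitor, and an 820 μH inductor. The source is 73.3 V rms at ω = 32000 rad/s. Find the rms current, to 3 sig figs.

2.73 A

X_L = ωL = 26.2 Ω
X_C = 1/(ωC) = 78.3 Ω
Parallel: admittances add. Y = 1/R + 1/(jωL) + jωC
Y = (0.0272 − j0.0253) S
|Y| = 0.0372 S → |Z| = 1/|Y| = 26.9 Ω, ∠Z = −∠Y = 42.9°
I = V/|Z| = 73.3/26.9 = 2.73 A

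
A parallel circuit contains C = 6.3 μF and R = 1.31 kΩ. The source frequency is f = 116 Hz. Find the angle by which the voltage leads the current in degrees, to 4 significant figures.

-80.56°

ω = 2πf = 728.8 rad/s
X_C = 1/(ωC) = 217.8 Ω
Parallel: admittances add. Y = 1/R + jωC
Y = (0.0007634 + j0.004592) S
|Y| = 0.004655 S → |Z| = 1/|Y| = 214.8 Ω, ∠Z = −∠Y = -80.56°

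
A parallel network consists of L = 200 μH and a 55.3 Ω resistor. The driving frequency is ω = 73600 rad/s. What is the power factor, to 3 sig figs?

0.257

X_L = ωL = 14.7 Ω
Parallel: admittances add. Y = 1/R + 1/(jωL)
Y = (0.0181 − j0.0679) S
|Y| = 0.0703 S → |Z| = 1/|Y| = 14.2 Ω, ∠Z = −∠Y = 75.1°
cos φ = cos(75.1°) = 0.257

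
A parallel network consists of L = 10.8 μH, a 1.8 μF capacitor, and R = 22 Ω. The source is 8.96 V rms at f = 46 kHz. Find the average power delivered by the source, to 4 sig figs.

ω = 2πf = 289000 rad/s
X_L = ωL = 3.121 Ω
X_C = 1/(ωC) = 1.922 Ω
Parallel: admittances add. Y = 1/R + 1/(jωL) + jωC
Y = (0.04545 + j0.1999) S
|Y| = 0.2050 S → |Z| = 1/|Y| = 4.878 Ω, ∠Z = −∠Y = -77.19°
I = V/|Z| = 1.837 A
P = VI cos φ = 8.96 × 1.837 × cos(-77.19°) = 3.649 W

3.649 W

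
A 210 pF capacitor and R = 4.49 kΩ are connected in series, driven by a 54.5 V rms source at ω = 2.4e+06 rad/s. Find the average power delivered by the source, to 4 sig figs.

X_C = 1/(ωC) = 1984 Ω
Z = 4490 − j1984 Ω
|Z| = √(4490² + 1984²) = 4909 Ω
∠Z = arctan(-1984/4490) = -23.84°
I = V/|Z| = 11.10 mA
P = VI cos φ = 54.5 × 0.01110 × cos(-23.84°) = 553.5 mW

553.5 mW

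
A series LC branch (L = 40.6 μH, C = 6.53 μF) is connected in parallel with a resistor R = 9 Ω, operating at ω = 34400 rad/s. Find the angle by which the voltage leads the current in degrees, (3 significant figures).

-71.3°

X_L = ωL = 1.40 Ω
X_C = 1/(ωC) = 4.45 Ω
Branch 1: Z₁ = R = 9.00 Ω
Branch 2 (series LC): Z₂ = j(X_L − X_C) = −j3.06 Ω
Parallel: Z = Z₁Z₂/(Z₁+Z₂), |Z| = 2.89 Ω, ∠Z = -71.3°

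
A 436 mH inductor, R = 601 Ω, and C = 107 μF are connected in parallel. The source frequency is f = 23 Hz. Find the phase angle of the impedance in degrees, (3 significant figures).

ω = 2πf = 144.5 rad/s
X_L = ωL = 63.0 Ω
X_C = 1/(ωC) = 64.7 Ω
Parallel: admittances add. Y = 1/R + 1/(jωL) + jωC
Y = (0.00166 − j0.000408) S
|Y| = 0.00171 S → |Z| = 1/|Y| = 584 Ω, ∠Z = −∠Y = 13.8°

13.8°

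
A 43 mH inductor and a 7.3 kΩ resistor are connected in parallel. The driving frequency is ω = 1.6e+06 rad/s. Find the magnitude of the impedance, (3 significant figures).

X_L = ωL = 68800 Ω
Parallel: admittances add. Y = 1/R + 1/(jωL)
Y = (0.000137 − j1.45e-05) S
|Y| = 0.000138 S → |Z| = 1/|Y| = 7260 Ω, ∠Z = −∠Y = 6.06°

7260 Ω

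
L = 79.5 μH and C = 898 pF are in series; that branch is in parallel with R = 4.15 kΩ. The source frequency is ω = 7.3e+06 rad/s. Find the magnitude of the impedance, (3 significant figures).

426 Ω

X_L = ωL = 580 Ω
X_C = 1/(ωC) = 153 Ω
Branch 1: Z₁ = R = 4150 Ω
Branch 2 (series LC): Z₂ = j(X_L − X_C) = j428 Ω
Parallel: Z = Z₁Z₂/(Z₁+Z₂), |Z| = 426 Ω, ∠Z = 84.1°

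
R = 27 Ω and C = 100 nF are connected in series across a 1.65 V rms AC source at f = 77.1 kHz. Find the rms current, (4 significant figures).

48.55 mA

ω = 2πf = 484400 rad/s
X_C = 1/(ωC) = 20.64 Ω
Z = 27.00 − j20.64 Ω
|Z| = √(27.00² + 20.64²) = 33.99 Ω
I = V/|Z| = 1.65/33.99 = 48.55 mA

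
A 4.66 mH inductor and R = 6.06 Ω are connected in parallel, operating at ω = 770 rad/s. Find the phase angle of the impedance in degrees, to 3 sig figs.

59.4°

X_L = ωL = 3.59 Ω
Parallel: admittances add. Y = 1/R + 1/(jωL)
Y = (0.165 − j0.279) S
|Y| = 0.324 S → |Z| = 1/|Y| = 3.09 Ω, ∠Z = −∠Y = 59.4°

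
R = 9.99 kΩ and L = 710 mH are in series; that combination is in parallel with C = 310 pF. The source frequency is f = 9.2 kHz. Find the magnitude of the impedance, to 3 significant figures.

132000 Ω

ω = 2πf = 57810 rad/s
X_L = ωL = 41000 Ω
X_C = 1/(ωC) = 55800 Ω
Branch 1 (R+jX_L): Z₁ = 9990 + j41000 Ω, |Z₁| = 42200 Ω
Branch 2 (−jX_C): Z₂ = −j55800 Ω
Parallel: Z = Z₁Z₂/(Z₁+Z₂), |Z| = 132000 Ω, ∠Z = 42.2°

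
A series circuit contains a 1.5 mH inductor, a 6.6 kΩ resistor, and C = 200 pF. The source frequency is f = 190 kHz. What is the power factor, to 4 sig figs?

0.9399

ω = 2πf = 1.194e+06 rad/s
X_L = ωL = 1791 Ω
X_C = 1/(ωC) = 4188 Ω
Net reactance X = X_L − X_C = -2398 Ω
Z = 6600 − j2398 Ω
|Z| = √(6600² + 2398²) = 7022 Ω
∠Z = arctan(-2398/6600) = -19.96°
cos φ = cos(-19.96°) = 0.9399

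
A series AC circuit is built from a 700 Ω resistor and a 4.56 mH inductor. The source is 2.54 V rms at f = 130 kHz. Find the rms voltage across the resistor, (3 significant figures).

0.469 V

ω = 2πf = 816800 rad/s
X_L = ωL = 3720 Ω
Z = 700 + j3720 Ω
|Z| = √(700² + 3720²) = 3790 Ω
I = V/|Z| = 670 μA
V_R = I·|Z_R| = 0.000670 × 700 = 0.469 V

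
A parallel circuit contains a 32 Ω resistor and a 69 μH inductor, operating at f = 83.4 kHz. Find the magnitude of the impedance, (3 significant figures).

ω = 2πf = 524000 rad/s
X_L = ωL = 36.2 Ω
Parallel: admittances add. Y = 1/R + 1/(jωL)
Y = (0.0312 − j0.0277) S
|Y| = 0.0417 S → |Z| = 1/|Y| = 24.0 Ω, ∠Z = −∠Y = 41.5°

24.0 Ω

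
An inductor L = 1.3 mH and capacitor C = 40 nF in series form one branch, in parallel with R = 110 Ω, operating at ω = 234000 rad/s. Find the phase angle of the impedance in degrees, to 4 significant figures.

29.13°

X_L = ωL = 304.2 Ω
X_C = 1/(ωC) = 106.8 Ω
Branch 1: Z₁ = R = 110.0 Ω
Branch 2 (series LC): Z₂ = j(X_L − X_C) = j197.4 Ω
Parallel: Z = Z₁Z₂/(Z₁+Z₂), |Z| = 96.08 Ω, ∠Z = 29.13°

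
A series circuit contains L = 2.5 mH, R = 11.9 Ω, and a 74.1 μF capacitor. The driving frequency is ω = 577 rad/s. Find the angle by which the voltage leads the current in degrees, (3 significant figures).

X_L = ωL = 1.44 Ω
X_C = 1/(ωC) = 23.4 Ω
Net reactance X = X_L − X_C = -21.9 Ω
Z = 11.9 − j21.9 Ω
|Z| = √(11.9² + 21.9²) = 25.0 Ω
∠Z = arctan(-21.9/11.9) = -61.5°

-61.5°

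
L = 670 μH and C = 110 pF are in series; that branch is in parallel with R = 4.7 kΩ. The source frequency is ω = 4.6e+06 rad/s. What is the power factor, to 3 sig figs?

X_L = ωL = 3080 Ω
X_C = 1/(ωC) = 1980 Ω
Branch 1: Z₁ = R = 4700 Ω
Branch 2 (series LC): Z₂ = j(X_L − X_C) = j1110 Ω
Parallel: Z = Z₁Z₂/(Z₁+Z₂), |Z| = 1080 Ω, ∠Z = 76.8°
cos φ = cos(76.8°) = 0.229

0.229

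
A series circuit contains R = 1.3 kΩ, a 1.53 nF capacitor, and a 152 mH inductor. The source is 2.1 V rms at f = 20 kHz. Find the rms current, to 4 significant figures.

150.4 μA

ω = 2πf = 125700 rad/s
X_L = ωL = 19100 Ω
X_C = 1/(ωC) = 5201 Ω
Net reactance X = X_L − X_C = 13900 Ω
Z = 1300 + j13900 Ω
|Z| = √(1300² + 13900²) = 13960 Ω
I = V/|Z| = 2.1/13960 = 150.4 μA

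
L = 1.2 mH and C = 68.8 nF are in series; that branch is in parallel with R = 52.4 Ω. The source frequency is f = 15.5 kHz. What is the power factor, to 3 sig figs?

ω = 2πf = 97390 rad/s
X_L = ωL = 117 Ω
X_C = 1/(ωC) = 149 Ω
Branch 1: Z₁ = R = 52.4 Ω
Branch 2 (series LC): Z₂ = j(X_L − X_C) = −j32.4 Ω
Parallel: Z = Z₁Z₂/(Z₁+Z₂), |Z| = 27.5 Ω, ∠Z = -58.3°
cos φ = cos(-58.3°) = 0.526

0.526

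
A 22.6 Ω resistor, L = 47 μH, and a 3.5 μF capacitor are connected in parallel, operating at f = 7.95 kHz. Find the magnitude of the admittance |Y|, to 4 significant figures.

255.0 mS

ω = 2πf = 49950 rad/s
X_L = ωL = 2.348 Ω
X_C = 1/(ωC) = 5.720 Ω
Parallel: admittances add. Y = 1/R + 1/(jωL) + jωC
Y = (0.04425 − j0.2511) S
|Y| = 0.2550 S → |Z| = 1/|Y| = 3.922 Ω, ∠Z = −∠Y = 80.01°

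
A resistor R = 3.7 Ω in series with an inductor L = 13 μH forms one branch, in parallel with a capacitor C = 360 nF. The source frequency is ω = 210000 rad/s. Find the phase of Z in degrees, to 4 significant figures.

X_L = ωL = 2.730 Ω
X_C = 1/(ωC) = 13.23 Ω
Branch 1 (R+jX_L): Z₁ = 3.700 + j2.730 Ω, |Z₁| = 4.598 Ω
Branch 2 (−jX_C): Z₂ = −j13.23 Ω
Parallel: Z = Z₁Z₂/(Z₁+Z₂), |Z| = 5.464 Ω, ∠Z = 17.01°

17.01°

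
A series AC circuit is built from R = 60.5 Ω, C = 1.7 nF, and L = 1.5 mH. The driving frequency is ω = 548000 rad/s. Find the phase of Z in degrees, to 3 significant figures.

X_L = ωL = 822 Ω
X_C = 1/(ωC) = 1070 Ω
Net reactance X = X_L − X_C = -251 Ω
Z = 60.5 − j251 Ω
|Z| = √(60.5² + 251²) = 259 Ω
∠Z = arctan(-251/60.5) = -76.5°

-76.5°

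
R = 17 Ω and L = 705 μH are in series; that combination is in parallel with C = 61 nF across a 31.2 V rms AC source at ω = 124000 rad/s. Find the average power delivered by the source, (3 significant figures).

2.09 W

X_L = ωL = 87.4 Ω
X_C = 1/(ωC) = 132 Ω
Branch 1 (R+jX_L): Z₁ = 17.0 + j87.4 Ω, |Z₁| = 89.1 Ω
Branch 2 (−jX_C): Z₂ = −j132 Ω
Parallel: Z = Z₁Z₂/(Z₁+Z₂), |Z| = 246 Ω, ∠Z = 58.2°
I = V/|Z| = 127 mA
P = VI cos φ = 31.2 × 0.127 × cos(58.2°) = 2.09 W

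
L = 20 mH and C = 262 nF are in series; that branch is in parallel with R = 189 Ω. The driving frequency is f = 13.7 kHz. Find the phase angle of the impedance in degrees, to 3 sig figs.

ω = 2πf = 86080 rad/s
X_L = ωL = 1720 Ω
X_C = 1/(ωC) = 44.3 Ω
Branch 1: Z₁ = R = 189 Ω
Branch 2 (series LC): Z₂ = j(X_L − X_C) = j1680 Ω
Parallel: Z = Z₁Z₂/(Z₁+Z₂), |Z| = 188 Ω, ∠Z = 6.43°

6.43°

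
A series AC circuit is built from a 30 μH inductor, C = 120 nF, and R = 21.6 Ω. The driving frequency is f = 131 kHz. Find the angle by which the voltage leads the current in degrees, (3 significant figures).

34.0°

ω = 2πf = 823100 rad/s
X_L = ωL = 24.7 Ω
X_C = 1/(ωC) = 10.1 Ω
Net reactance X = X_L − X_C = 14.6 Ω
Z = 21.6 + j14.6 Ω
|Z| = √(21.6² + 14.6²) = 26.1 Ω
∠Z = arctan(14.6/21.6) = 34.0°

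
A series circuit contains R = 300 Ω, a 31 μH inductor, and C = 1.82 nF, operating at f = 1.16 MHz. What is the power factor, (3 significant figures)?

0.894

ω = 2πf = 7.288e+06 rad/s
X_L = ωL = 226 Ω
X_C = 1/(ωC) = 75.4 Ω
Net reactance X = X_L − X_C = 151 Ω
Z = 300 + j151 Ω
|Z| = √(300² + 151²) = 336 Ω
∠Z = arctan(151/300) = 26.7°
cos φ = cos(26.7°) = 0.894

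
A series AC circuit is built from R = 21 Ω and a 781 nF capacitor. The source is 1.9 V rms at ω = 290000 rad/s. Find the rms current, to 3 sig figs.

88.5 mA

X_C = 1/(ωC) = 4.42 Ω
Z = 21.0 − j4.42 Ω
|Z| = √(21.0² + 4.42²) = 21.5 Ω
I = V/|Z| = 1.9/21.5 = 88.5 mA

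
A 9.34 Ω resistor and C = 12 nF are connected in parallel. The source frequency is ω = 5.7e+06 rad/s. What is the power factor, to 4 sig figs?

X_C = 1/(ωC) = 14.62 Ω
Parallel: admittances add. Y = 1/R + jωC
Y = (0.1071 + j0.06840) S
|Y| = 0.1271 S → |Z| = 1/|Y| = 7.871 Ω, ∠Z = −∠Y = -32.57°
cos φ = cos(-32.57°) = 0.8427

0.8427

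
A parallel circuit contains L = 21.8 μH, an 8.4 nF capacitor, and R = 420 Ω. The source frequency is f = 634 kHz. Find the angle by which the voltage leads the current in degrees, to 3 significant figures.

-83.8°

ω = 2πf = 3.984e+06 rad/s
X_L = ωL = 86.8 Ω
X_C = 1/(ωC) = 29.9 Ω
Parallel: admittances add. Y = 1/R + 1/(jωL) + jωC
Y = (0.00238 + j0.0219) S
|Y| = 0.0221 S → |Z| = 1/|Y| = 45.3 Ω, ∠Z = −∠Y = -83.8°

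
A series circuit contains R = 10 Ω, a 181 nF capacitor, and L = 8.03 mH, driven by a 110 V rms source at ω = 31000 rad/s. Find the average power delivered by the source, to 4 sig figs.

X_L = ωL = 248.9 Ω
X_C = 1/(ωC) = 178.2 Ω
Net reactance X = X_L − X_C = 70.71 Ω
Z = 10.00 + j70.71 Ω
|Z| = √(10.00² + 70.71²) = 71.41 Ω
∠Z = arctan(70.71/10.00) = 81.95°
I = V/|Z| = 1.540 A
P = VI cos φ = 110 × 1.540 × cos(81.95°) = 23.73 W

23.73 W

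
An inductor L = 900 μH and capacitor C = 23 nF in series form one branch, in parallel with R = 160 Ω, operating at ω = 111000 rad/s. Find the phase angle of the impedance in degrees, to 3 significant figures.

-28.7°

X_L = ωL = 99.9 Ω
X_C = 1/(ωC) = 392 Ω
Branch 1: Z₁ = R = 160 Ω
Branch 2 (series LC): Z₂ = j(X_L − X_C) = −j292 Ω
Parallel: Z = Z₁Z₂/(Z₁+Z₂), |Z| = 140 Ω, ∠Z = -28.7°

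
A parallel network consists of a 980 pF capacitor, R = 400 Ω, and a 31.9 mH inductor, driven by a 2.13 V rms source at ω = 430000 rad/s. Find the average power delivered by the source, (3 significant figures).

11.3 mW

X_L = ωL = 13700 Ω
X_C = 1/(ωC) = 2370 Ω
Parallel: admittances add. Y = 1/R + 1/(jωL) + jωC
Y = (0.00250 + j0.000348) S
|Y| = 0.00252 S → |Z| = 1/|Y| = 396 Ω, ∠Z = −∠Y = -7.94°
I = V/|Z| = 5.38 mA
P = VI cos φ = 2.13 × 0.00538 × cos(-7.94°) = 11.3 mW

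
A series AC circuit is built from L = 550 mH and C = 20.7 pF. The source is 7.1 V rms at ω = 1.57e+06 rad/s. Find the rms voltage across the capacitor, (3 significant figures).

X_L = ωL = 864000 Ω
X_C = 1/(ωC) = 30800 Ω
Net reactance X = X_L − X_C = 833000 Ω
Z = j833000 Ω
|Z| = √(0² + 833000²) = 833000 Ω
I = V/|Z| = 8.53 μA
V_C = I·|Z_C| = 8.53e-06 × 30800 = 0.262 V

0.262 V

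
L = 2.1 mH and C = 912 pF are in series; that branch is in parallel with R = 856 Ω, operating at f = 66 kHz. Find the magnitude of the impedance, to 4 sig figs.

ω = 2πf = 414700 rad/s
X_L = ωL = 870.8 Ω
X_C = 1/(ωC) = 2644 Ω
Branch 1: Z₁ = R = 856.0 Ω
Branch 2 (series LC): Z₂ = j(X_L − X_C) = −j1773 Ω
Parallel: Z = Z₁Z₂/(Z₁+Z₂), |Z| = 770.9 Ω, ∠Z = -25.77°

770.9 Ω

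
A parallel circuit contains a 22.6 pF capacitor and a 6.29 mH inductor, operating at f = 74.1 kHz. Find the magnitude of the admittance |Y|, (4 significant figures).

330.9 μS

ω = 2πf = 465600 rad/s
X_L = ωL = 2929 Ω
X_C = 1/(ωC) = 95040 Ω
Parallel: admittances add. Y = 1/(jωL) + jωC
Y = (0 − j0.0003309) S
|Y| = 0.0003309 S → |Z| = 1/|Y| = 3022 Ω, ∠Z = −∠Y = 90.00°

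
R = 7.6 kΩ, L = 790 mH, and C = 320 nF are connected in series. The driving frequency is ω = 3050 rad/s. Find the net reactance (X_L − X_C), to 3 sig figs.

X_L = ωL = 2410 Ω
X_C = 1/(ωC) = 1020 Ω
X = 2410 − 1020 = 1380 Ω

1380 Ω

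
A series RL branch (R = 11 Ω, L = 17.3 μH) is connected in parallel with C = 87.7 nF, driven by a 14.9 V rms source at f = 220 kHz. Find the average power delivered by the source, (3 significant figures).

3.52 W

ω = 2πf = 1.382e+06 rad/s
X_L = ωL = 23.9 Ω
X_C = 1/(ωC) = 8.25 Ω
Branch 1 (R+jX_L): Z₁ = 11.0 + j23.9 Ω, |Z₁| = 26.3 Ω
Branch 2 (−jX_C): Z₂ = −j8.25 Ω
Parallel: Z = Z₁Z₂/(Z₁+Z₂), |Z| = 11.3 Ω, ∠Z = -79.6°
I = V/|Z| = 1.31 A
P = VI cos φ = 14.9 × 1.31 × cos(-79.6°) = 3.52 W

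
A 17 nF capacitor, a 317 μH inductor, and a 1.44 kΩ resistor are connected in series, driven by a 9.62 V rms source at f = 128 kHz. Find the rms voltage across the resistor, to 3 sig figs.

9.54 V

ω = 2πf = 804200 rad/s
X_L = ωL = 255 Ω
X_C = 1/(ωC) = 73.1 Ω
Net reactance X = X_L − X_C = 182 Ω
Z = 1440 + j182 Ω
|Z| = √(1440² + 182²) = 1450 Ω
I = V/|Z| = 6.63 mA
V_R = I·|Z_R| = 0.00663 × 1440 = 9.54 V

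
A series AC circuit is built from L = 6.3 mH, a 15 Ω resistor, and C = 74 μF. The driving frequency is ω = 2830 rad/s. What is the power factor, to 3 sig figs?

0.754

X_L = ωL = 17.8 Ω
X_C = 1/(ωC) = 4.78 Ω
Net reactance X = X_L − X_C = 13.1 Ω
Z = 15.0 + j13.1 Ω
|Z| = √(15.0² + 13.1²) = 19.9 Ω
∠Z = arctan(13.1/15.0) = 41.0°
cos φ = cos(41.0°) = 0.754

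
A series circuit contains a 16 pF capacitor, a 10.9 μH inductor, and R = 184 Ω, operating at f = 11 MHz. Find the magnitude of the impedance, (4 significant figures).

238.0 Ω

ω = 2πf = 6.912e+07 rad/s
X_L = ωL = 753.4 Ω
X_C = 1/(ωC) = 904.3 Ω
Net reactance X = X_L − X_C = -150.9 Ω
Z = 184.0 − j150.9 Ω
|Z| = √(184.0² + 150.9²) = 238.0 Ω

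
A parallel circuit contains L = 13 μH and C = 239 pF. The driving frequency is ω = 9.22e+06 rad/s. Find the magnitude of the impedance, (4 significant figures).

162.9 Ω

X_L = ωL = 119.9 Ω
X_C = 1/(ωC) = 453.8 Ω
Parallel: admittances add. Y = 1/(jωL) + jωC
Y = (0 − j0.006139) S
|Y| = 0.006139 S → |Z| = 1/|Y| = 162.9 Ω, ∠Z = −∠Y = 90.00°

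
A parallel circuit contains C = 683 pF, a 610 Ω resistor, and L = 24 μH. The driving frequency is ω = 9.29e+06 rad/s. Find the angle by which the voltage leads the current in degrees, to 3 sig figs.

X_L = ωL = 223 Ω
X_C = 1/(ωC) = 158 Ω
Parallel: admittances add. Y = 1/R + 1/(jωL) + jωC
Y = (0.00164 + j0.00186) S
|Y| = 0.00248 S → |Z| = 1/|Y| = 403 Ω, ∠Z = −∠Y = -48.6°

-48.6°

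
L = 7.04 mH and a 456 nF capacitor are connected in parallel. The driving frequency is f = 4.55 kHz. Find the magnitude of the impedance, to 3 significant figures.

ω = 2πf = 28590 rad/s
X_L = ωL = 201 Ω
X_C = 1/(ωC) = 76.7 Ω
Parallel: admittances add. Y = 1/(jωL) + jωC
Y = (0 + j0.00807) S
|Y| = 0.00807 S → |Z| = 1/|Y| = 124 Ω, ∠Z = −∠Y = -90.0°

124 Ω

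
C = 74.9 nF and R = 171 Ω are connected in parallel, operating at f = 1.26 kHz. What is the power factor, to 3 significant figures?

0.995

ω = 2πf = 7917 rad/s
X_C = 1/(ωC) = 1690 Ω
Parallel: admittances add. Y = 1/R + jωC
Y = (0.00585 + j0.000593) S
|Y| = 0.00588 S → |Z| = 1/|Y| = 170 Ω, ∠Z = −∠Y = -5.79°
cos φ = cos(-5.79°) = 0.995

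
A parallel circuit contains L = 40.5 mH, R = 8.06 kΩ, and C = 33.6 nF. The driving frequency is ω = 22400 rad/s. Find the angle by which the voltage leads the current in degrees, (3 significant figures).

70.5°

X_L = ωL = 907 Ω
X_C = 1/(ωC) = 1330 Ω
Parallel: admittances add. Y = 1/R + 1/(jωL) + jωC
Y = (0.000124 − j0.000350) S
|Y| = 0.000371 S → |Z| = 1/|Y| = 2700 Ω, ∠Z = −∠Y = 70.5°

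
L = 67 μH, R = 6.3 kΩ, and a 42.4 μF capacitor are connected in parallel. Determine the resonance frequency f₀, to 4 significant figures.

ω₀ = 1/√(LC) = 1/√(6.7e-05 × 4.24e-05) = 18760 rad/s
f₀ = ω₀/(2π) = 2.986 kHz

2.986 kHz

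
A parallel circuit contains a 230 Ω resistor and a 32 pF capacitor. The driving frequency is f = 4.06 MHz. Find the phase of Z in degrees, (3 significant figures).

ω = 2πf = 2.551e+07 rad/s
X_C = 1/(ωC) = 1230 Ω
Parallel: admittances add. Y = 1/R + jωC
Y = (0.00435 + j0.000816) S
|Y| = 0.00442 S → |Z| = 1/|Y| = 226 Ω, ∠Z = −∠Y = -10.6°

-10.6°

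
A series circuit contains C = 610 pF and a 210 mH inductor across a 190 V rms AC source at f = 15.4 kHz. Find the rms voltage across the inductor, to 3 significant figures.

1140 V

ω = 2πf = 96760 rad/s
X_L = ωL = 20300 Ω
X_C = 1/(ωC) = 16900 Ω
Net reactance X = X_L − X_C = 3380 Ω
Z = j3380 Ω
|Z| = √(0² + 3380²) = 3380 Ω
I = V/|Z| = 56.3 mA
V_L = I·|Z_L| = 0.0563 × 20300 = 1140 V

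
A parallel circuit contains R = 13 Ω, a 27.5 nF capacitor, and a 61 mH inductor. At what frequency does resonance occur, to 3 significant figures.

ω₀ = 1/√(LC) = 1/√(0.061 × 2.75e-08) = 24420 rad/s
f₀ = ω₀/(2π) = 3.89 kHz

3.89 kHz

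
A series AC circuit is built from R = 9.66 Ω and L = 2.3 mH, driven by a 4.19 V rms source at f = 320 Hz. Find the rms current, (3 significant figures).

ω = 2πf = 2011 rad/s
X_L = ωL = 4.62 Ω
Z = 9.66 + j4.62 Ω
|Z| = √(9.66² + 4.62²) = 10.7 Ω
I = V/|Z| = 4.19/10.7 = 391 mA

391 mA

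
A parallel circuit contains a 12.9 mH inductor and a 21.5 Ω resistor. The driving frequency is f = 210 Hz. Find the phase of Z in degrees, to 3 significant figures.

ω = 2πf = 1319 rad/s
X_L = ωL = 17.0 Ω
Parallel: admittances add. Y = 1/R + 1/(jωL)
Y = (0.0465 − j0.0588) S
|Y| = 0.0749 S → |Z| = 1/|Y| = 13.3 Ω, ∠Z = −∠Y = 51.6°

51.6°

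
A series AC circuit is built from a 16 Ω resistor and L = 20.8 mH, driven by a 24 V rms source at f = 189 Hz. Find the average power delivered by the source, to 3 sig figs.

ω = 2πf = 1188 rad/s
X_L = ωL = 24.7 Ω
Z = 16.0 + j24.7 Ω
|Z| = √(16.0² + 24.7²) = 29.4 Ω
∠Z = arctan(24.7/16.0) = 57.1°
I = V/|Z| = 816 mA
P = VI cos φ = 24 × 0.816 × cos(57.1°) = 10.6 W

10.6 W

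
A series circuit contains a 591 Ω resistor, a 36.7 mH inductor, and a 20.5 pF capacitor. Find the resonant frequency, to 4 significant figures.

ω₀ = 1/√(LC) = 1/√(0.0367 × 2.05e-11) = 1.153e+06 rad/s
f₀ = ω₀/(2π) = 183.5 kHz

183.5 kHz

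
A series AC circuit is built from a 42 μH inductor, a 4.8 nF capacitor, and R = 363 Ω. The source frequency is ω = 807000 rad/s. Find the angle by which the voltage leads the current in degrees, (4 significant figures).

X_L = ωL = 33.89 Ω
X_C = 1/(ωC) = 258.2 Ω
Net reactance X = X_L − X_C = -224.3 Ω
Z = 363.0 − j224.3 Ω
|Z| = √(363.0² + 224.3²) = 426.7 Ω
∠Z = arctan(-224.3/363.0) = -31.71°

-31.71°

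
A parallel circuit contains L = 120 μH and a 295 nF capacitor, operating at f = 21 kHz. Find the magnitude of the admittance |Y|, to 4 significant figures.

24.23 mS

ω = 2πf = 131900 rad/s
X_L = ωL = 15.83 Ω
X_C = 1/(ωC) = 25.69 Ω
Parallel: admittances add. Y = 1/(jωL) + jωC
Y = (0 − j0.02423) S
|Y| = 0.02423 S → |Z| = 1/|Y| = 41.27 Ω, ∠Z = −∠Y = 90.00°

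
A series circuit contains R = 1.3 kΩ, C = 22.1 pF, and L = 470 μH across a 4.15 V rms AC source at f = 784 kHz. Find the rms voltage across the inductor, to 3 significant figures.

1.37 V

ω = 2πf = 4.926e+06 rad/s
X_L = ωL = 2320 Ω
X_C = 1/(ωC) = 9190 Ω
Net reactance X = X_L − X_C = -6870 Ω
Z = 1300 − j6870 Ω
|Z| = √(1300² + 6870²) = 6990 Ω
I = V/|Z| = 594 μA
V_L = I·|Z_L| = 0.000594 × 2320 = 1.37 V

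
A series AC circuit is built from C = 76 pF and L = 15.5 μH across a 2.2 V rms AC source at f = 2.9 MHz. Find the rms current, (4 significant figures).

5.004 mA

ω = 2πf = 1.822e+07 rad/s
X_L = ωL = 282.4 Ω
X_C = 1/(ωC) = 722.1 Ω
Net reactance X = X_L − X_C = -439.7 Ω
Z = − j439.7 Ω
|Z| = √(0² + 439.7²) = 439.7 Ω
I = V/|Z| = 2.2/439.7 = 5.004 mA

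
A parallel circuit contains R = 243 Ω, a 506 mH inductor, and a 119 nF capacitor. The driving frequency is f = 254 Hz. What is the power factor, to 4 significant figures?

0.9690

ω = 2πf = 1596 rad/s
X_L = ωL = 807.5 Ω
X_C = 1/(ωC) = 5265 Ω
Parallel: admittances add. Y = 1/R + 1/(jωL) + jωC
Y = (0.004115 − j0.001048) S
|Y| = 0.004247 S → |Z| = 1/|Y| = 235.5 Ω, ∠Z = −∠Y = 14.29°
cos φ = cos(14.29°) = 0.9690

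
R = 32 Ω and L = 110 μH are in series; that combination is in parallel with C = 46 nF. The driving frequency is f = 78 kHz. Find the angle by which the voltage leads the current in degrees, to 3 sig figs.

ω = 2πf = 490100 rad/s
X_L = ωL = 53.9 Ω
X_C = 1/(ωC) = 44.4 Ω
Branch 1 (R+jX_L): Z₁ = 32.0 + j53.9 Ω, |Z₁| = 62.7 Ω
Branch 2 (−jX_C): Z₂ = −j44.4 Ω
Parallel: Z = Z₁Z₂/(Z₁+Z₂), |Z| = 83.3 Ω, ∠Z = -47.3°

-47.3°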